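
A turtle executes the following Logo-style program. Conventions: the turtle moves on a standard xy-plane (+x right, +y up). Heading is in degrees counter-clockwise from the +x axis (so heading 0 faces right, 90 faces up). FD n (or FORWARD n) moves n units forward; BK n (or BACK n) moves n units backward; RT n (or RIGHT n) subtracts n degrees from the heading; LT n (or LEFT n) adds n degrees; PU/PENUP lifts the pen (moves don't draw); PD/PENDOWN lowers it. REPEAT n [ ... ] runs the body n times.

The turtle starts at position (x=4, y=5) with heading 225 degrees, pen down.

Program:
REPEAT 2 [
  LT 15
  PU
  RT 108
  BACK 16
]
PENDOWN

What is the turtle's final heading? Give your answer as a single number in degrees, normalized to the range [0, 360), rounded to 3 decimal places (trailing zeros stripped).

Executing turtle program step by step:
Start: pos=(4,5), heading=225, pen down
REPEAT 2 [
  -- iteration 1/2 --
  LT 15: heading 225 -> 240
  PU: pen up
  RT 108: heading 240 -> 132
  BK 16: (4,5) -> (14.706,-6.89) [heading=132, move]
  -- iteration 2/2 --
  LT 15: heading 132 -> 147
  PU: pen up
  RT 108: heading 147 -> 39
  BK 16: (14.706,-6.89) -> (2.272,-16.959) [heading=39, move]
]
PD: pen down
Final: pos=(2.272,-16.959), heading=39, 0 segment(s) drawn

Answer: 39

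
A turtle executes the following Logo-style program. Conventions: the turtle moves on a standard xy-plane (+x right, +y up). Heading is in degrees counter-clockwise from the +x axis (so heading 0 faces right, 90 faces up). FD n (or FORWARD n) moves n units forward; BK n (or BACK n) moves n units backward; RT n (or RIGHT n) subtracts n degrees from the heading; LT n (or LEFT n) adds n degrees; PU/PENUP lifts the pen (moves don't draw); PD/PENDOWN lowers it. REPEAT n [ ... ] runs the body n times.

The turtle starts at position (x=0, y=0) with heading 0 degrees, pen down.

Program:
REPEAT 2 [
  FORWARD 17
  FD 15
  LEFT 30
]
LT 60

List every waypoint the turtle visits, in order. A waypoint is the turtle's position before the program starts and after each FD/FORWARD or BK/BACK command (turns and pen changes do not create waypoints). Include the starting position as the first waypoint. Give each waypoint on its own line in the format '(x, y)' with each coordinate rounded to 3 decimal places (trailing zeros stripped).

Answer: (0, 0)
(17, 0)
(32, 0)
(46.722, 8.5)
(59.713, 16)

Derivation:
Executing turtle program step by step:
Start: pos=(0,0), heading=0, pen down
REPEAT 2 [
  -- iteration 1/2 --
  FD 17: (0,0) -> (17,0) [heading=0, draw]
  FD 15: (17,0) -> (32,0) [heading=0, draw]
  LT 30: heading 0 -> 30
  -- iteration 2/2 --
  FD 17: (32,0) -> (46.722,8.5) [heading=30, draw]
  FD 15: (46.722,8.5) -> (59.713,16) [heading=30, draw]
  LT 30: heading 30 -> 60
]
LT 60: heading 60 -> 120
Final: pos=(59.713,16), heading=120, 4 segment(s) drawn
Waypoints (5 total):
(0, 0)
(17, 0)
(32, 0)
(46.722, 8.5)
(59.713, 16)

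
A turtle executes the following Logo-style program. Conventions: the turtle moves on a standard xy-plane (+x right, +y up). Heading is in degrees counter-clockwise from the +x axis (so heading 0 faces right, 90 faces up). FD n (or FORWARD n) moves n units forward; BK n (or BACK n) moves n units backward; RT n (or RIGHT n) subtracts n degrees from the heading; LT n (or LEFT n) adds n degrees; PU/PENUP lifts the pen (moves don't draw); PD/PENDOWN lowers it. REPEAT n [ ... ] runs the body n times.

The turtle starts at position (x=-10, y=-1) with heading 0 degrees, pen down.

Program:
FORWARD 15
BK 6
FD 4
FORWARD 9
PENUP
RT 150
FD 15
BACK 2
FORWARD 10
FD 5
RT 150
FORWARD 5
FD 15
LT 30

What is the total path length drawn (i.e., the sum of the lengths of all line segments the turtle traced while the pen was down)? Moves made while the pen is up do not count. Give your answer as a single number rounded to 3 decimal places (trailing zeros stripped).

Executing turtle program step by step:
Start: pos=(-10,-1), heading=0, pen down
FD 15: (-10,-1) -> (5,-1) [heading=0, draw]
BK 6: (5,-1) -> (-1,-1) [heading=0, draw]
FD 4: (-1,-1) -> (3,-1) [heading=0, draw]
FD 9: (3,-1) -> (12,-1) [heading=0, draw]
PU: pen up
RT 150: heading 0 -> 210
FD 15: (12,-1) -> (-0.99,-8.5) [heading=210, move]
BK 2: (-0.99,-8.5) -> (0.742,-7.5) [heading=210, move]
FD 10: (0.742,-7.5) -> (-7.919,-12.5) [heading=210, move]
FD 5: (-7.919,-12.5) -> (-12.249,-15) [heading=210, move]
RT 150: heading 210 -> 60
FD 5: (-12.249,-15) -> (-9.749,-10.67) [heading=60, move]
FD 15: (-9.749,-10.67) -> (-2.249,2.321) [heading=60, move]
LT 30: heading 60 -> 90
Final: pos=(-2.249,2.321), heading=90, 4 segment(s) drawn

Segment lengths:
  seg 1: (-10,-1) -> (5,-1), length = 15
  seg 2: (5,-1) -> (-1,-1), length = 6
  seg 3: (-1,-1) -> (3,-1), length = 4
  seg 4: (3,-1) -> (12,-1), length = 9
Total = 34

Answer: 34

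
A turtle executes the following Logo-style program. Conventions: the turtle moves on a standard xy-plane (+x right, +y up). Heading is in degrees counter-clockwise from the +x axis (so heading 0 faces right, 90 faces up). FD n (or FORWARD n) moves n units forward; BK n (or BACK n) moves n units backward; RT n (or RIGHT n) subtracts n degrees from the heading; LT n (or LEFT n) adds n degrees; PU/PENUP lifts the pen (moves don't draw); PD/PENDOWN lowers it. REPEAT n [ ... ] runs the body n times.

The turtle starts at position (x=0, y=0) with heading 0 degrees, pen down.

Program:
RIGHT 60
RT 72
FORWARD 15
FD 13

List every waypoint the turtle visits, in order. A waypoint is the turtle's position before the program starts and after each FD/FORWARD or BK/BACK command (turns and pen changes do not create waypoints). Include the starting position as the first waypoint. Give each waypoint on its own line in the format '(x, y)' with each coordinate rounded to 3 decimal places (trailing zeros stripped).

Executing turtle program step by step:
Start: pos=(0,0), heading=0, pen down
RT 60: heading 0 -> 300
RT 72: heading 300 -> 228
FD 15: (0,0) -> (-10.037,-11.147) [heading=228, draw]
FD 13: (-10.037,-11.147) -> (-18.736,-20.808) [heading=228, draw]
Final: pos=(-18.736,-20.808), heading=228, 2 segment(s) drawn
Waypoints (3 total):
(0, 0)
(-10.037, -11.147)
(-18.736, -20.808)

Answer: (0, 0)
(-10.037, -11.147)
(-18.736, -20.808)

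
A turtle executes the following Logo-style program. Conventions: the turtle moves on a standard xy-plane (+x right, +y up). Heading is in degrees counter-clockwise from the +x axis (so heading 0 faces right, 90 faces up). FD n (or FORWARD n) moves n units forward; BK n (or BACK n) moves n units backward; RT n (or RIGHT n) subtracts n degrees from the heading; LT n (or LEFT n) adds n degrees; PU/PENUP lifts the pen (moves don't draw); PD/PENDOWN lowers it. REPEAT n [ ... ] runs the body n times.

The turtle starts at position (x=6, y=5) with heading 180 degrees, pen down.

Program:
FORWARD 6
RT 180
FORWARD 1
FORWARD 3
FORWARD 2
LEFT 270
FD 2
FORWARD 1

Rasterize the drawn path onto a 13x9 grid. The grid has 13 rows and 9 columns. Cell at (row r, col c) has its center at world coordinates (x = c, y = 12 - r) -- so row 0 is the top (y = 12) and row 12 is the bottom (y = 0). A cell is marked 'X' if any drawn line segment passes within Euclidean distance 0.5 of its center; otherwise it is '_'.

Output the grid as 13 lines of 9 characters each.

Answer: _________
_________
_________
_________
_________
_________
_________
XXXXXXX__
______X__
______X__
______X__
_________
_________

Derivation:
Segment 0: (6,5) -> (0,5)
Segment 1: (0,5) -> (1,5)
Segment 2: (1,5) -> (4,5)
Segment 3: (4,5) -> (6,5)
Segment 4: (6,5) -> (6,3)
Segment 5: (6,3) -> (6,2)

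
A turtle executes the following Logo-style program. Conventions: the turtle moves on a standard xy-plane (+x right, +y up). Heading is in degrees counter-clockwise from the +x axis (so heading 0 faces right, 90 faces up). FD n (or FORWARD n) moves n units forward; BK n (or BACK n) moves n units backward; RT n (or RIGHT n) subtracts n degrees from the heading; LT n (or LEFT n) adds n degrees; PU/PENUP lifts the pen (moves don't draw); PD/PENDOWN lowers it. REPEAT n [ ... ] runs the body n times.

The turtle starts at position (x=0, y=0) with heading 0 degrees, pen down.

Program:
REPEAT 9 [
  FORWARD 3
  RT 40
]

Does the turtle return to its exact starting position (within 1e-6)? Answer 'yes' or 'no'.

Executing turtle program step by step:
Start: pos=(0,0), heading=0, pen down
REPEAT 9 [
  -- iteration 1/9 --
  FD 3: (0,0) -> (3,0) [heading=0, draw]
  RT 40: heading 0 -> 320
  -- iteration 2/9 --
  FD 3: (3,0) -> (5.298,-1.928) [heading=320, draw]
  RT 40: heading 320 -> 280
  -- iteration 3/9 --
  FD 3: (5.298,-1.928) -> (5.819,-4.883) [heading=280, draw]
  RT 40: heading 280 -> 240
  -- iteration 4/9 --
  FD 3: (5.819,-4.883) -> (4.319,-7.481) [heading=240, draw]
  RT 40: heading 240 -> 200
  -- iteration 5/9 --
  FD 3: (4.319,-7.481) -> (1.5,-8.507) [heading=200, draw]
  RT 40: heading 200 -> 160
  -- iteration 6/9 --
  FD 3: (1.5,-8.507) -> (-1.319,-7.481) [heading=160, draw]
  RT 40: heading 160 -> 120
  -- iteration 7/9 --
  FD 3: (-1.319,-7.481) -> (-2.819,-4.883) [heading=120, draw]
  RT 40: heading 120 -> 80
  -- iteration 8/9 --
  FD 3: (-2.819,-4.883) -> (-2.298,-1.928) [heading=80, draw]
  RT 40: heading 80 -> 40
  -- iteration 9/9 --
  FD 3: (-2.298,-1.928) -> (0,0) [heading=40, draw]
  RT 40: heading 40 -> 0
]
Final: pos=(0,0), heading=0, 9 segment(s) drawn

Start position: (0, 0)
Final position: (0, 0)
Distance = 0; < 1e-6 -> CLOSED

Answer: yes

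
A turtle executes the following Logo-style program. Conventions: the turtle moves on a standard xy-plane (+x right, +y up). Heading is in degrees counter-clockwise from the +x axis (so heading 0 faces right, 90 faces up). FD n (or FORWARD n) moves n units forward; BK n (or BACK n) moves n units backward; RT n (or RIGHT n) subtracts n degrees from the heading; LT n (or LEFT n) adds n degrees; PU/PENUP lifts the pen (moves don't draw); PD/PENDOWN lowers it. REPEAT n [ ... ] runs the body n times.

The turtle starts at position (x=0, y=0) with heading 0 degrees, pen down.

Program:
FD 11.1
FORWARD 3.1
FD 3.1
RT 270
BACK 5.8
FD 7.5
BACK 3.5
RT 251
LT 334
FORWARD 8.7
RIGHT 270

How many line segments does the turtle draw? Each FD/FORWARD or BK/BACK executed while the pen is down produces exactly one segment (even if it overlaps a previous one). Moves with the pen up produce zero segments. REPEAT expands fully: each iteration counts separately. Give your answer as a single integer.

Answer: 7

Derivation:
Executing turtle program step by step:
Start: pos=(0,0), heading=0, pen down
FD 11.1: (0,0) -> (11.1,0) [heading=0, draw]
FD 3.1: (11.1,0) -> (14.2,0) [heading=0, draw]
FD 3.1: (14.2,0) -> (17.3,0) [heading=0, draw]
RT 270: heading 0 -> 90
BK 5.8: (17.3,0) -> (17.3,-5.8) [heading=90, draw]
FD 7.5: (17.3,-5.8) -> (17.3,1.7) [heading=90, draw]
BK 3.5: (17.3,1.7) -> (17.3,-1.8) [heading=90, draw]
RT 251: heading 90 -> 199
LT 334: heading 199 -> 173
FD 8.7: (17.3,-1.8) -> (8.665,-0.74) [heading=173, draw]
RT 270: heading 173 -> 263
Final: pos=(8.665,-0.74), heading=263, 7 segment(s) drawn
Segments drawn: 7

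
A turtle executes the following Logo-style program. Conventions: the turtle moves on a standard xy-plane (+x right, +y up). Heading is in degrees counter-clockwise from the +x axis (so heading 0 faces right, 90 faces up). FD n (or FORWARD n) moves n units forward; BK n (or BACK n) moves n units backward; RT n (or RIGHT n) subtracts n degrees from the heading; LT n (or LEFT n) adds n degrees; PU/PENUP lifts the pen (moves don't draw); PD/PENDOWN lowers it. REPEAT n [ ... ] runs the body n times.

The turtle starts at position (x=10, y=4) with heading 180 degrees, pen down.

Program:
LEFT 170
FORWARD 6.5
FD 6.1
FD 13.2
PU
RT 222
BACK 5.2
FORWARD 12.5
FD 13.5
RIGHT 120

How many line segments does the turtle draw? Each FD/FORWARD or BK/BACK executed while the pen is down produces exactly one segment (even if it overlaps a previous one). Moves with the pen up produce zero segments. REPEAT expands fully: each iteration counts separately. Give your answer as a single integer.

Executing turtle program step by step:
Start: pos=(10,4), heading=180, pen down
LT 170: heading 180 -> 350
FD 6.5: (10,4) -> (16.401,2.871) [heading=350, draw]
FD 6.1: (16.401,2.871) -> (22.409,1.812) [heading=350, draw]
FD 13.2: (22.409,1.812) -> (35.408,-0.48) [heading=350, draw]
PU: pen up
RT 222: heading 350 -> 128
BK 5.2: (35.408,-0.48) -> (38.609,-4.578) [heading=128, move]
FD 12.5: (38.609,-4.578) -> (30.914,5.272) [heading=128, move]
FD 13.5: (30.914,5.272) -> (22.602,15.911) [heading=128, move]
RT 120: heading 128 -> 8
Final: pos=(22.602,15.911), heading=8, 3 segment(s) drawn
Segments drawn: 3

Answer: 3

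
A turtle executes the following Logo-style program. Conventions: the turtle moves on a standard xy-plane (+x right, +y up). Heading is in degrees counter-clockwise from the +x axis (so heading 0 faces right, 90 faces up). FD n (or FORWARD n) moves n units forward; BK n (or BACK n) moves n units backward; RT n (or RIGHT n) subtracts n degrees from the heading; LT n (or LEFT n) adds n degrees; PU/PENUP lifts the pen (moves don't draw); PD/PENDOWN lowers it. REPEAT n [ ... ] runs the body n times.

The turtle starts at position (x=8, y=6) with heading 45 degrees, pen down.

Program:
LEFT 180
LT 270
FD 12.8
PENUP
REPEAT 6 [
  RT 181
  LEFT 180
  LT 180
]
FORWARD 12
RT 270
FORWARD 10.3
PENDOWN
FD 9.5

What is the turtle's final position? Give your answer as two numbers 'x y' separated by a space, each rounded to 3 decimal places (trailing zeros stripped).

Executing turtle program step by step:
Start: pos=(8,6), heading=45, pen down
LT 180: heading 45 -> 225
LT 270: heading 225 -> 135
FD 12.8: (8,6) -> (-1.051,15.051) [heading=135, draw]
PU: pen up
REPEAT 6 [
  -- iteration 1/6 --
  RT 181: heading 135 -> 314
  LT 180: heading 314 -> 134
  LT 180: heading 134 -> 314
  -- iteration 2/6 --
  RT 181: heading 314 -> 133
  LT 180: heading 133 -> 313
  LT 180: heading 313 -> 133
  -- iteration 3/6 --
  RT 181: heading 133 -> 312
  LT 180: heading 312 -> 132
  LT 180: heading 132 -> 312
  -- iteration 4/6 --
  RT 181: heading 312 -> 131
  LT 180: heading 131 -> 311
  LT 180: heading 311 -> 131
  -- iteration 5/6 --
  RT 181: heading 131 -> 310
  LT 180: heading 310 -> 130
  LT 180: heading 130 -> 310
  -- iteration 6/6 --
  RT 181: heading 310 -> 129
  LT 180: heading 129 -> 309
  LT 180: heading 309 -> 129
]
FD 12: (-1.051,15.051) -> (-8.603,24.377) [heading=129, move]
RT 270: heading 129 -> 219
FD 10.3: (-8.603,24.377) -> (-16.607,17.895) [heading=219, move]
PD: pen down
FD 9.5: (-16.607,17.895) -> (-23.99,11.916) [heading=219, draw]
Final: pos=(-23.99,11.916), heading=219, 2 segment(s) drawn

Answer: -23.99 11.916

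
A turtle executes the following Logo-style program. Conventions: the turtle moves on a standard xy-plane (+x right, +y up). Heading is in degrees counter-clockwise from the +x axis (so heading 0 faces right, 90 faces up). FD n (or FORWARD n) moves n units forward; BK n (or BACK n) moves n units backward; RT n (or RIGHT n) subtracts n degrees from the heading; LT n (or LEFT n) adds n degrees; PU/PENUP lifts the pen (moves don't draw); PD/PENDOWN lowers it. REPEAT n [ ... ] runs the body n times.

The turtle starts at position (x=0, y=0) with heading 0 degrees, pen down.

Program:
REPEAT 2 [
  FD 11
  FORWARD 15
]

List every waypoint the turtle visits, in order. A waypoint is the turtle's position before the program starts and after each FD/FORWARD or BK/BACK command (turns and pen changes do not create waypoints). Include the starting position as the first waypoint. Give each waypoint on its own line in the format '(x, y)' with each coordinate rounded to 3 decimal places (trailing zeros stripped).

Answer: (0, 0)
(11, 0)
(26, 0)
(37, 0)
(52, 0)

Derivation:
Executing turtle program step by step:
Start: pos=(0,0), heading=0, pen down
REPEAT 2 [
  -- iteration 1/2 --
  FD 11: (0,0) -> (11,0) [heading=0, draw]
  FD 15: (11,0) -> (26,0) [heading=0, draw]
  -- iteration 2/2 --
  FD 11: (26,0) -> (37,0) [heading=0, draw]
  FD 15: (37,0) -> (52,0) [heading=0, draw]
]
Final: pos=(52,0), heading=0, 4 segment(s) drawn
Waypoints (5 total):
(0, 0)
(11, 0)
(26, 0)
(37, 0)
(52, 0)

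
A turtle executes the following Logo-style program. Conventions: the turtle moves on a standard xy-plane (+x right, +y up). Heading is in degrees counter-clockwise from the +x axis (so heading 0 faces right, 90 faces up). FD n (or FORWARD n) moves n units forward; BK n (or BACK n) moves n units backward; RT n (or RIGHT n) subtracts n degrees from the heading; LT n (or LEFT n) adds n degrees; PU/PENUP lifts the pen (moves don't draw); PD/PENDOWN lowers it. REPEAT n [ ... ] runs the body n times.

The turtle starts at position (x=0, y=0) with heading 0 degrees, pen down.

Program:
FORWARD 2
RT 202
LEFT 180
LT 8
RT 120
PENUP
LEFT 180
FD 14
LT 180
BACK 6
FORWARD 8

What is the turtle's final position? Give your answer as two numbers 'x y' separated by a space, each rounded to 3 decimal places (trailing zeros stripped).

Answer: 10.336 8.632

Derivation:
Executing turtle program step by step:
Start: pos=(0,0), heading=0, pen down
FD 2: (0,0) -> (2,0) [heading=0, draw]
RT 202: heading 0 -> 158
LT 180: heading 158 -> 338
LT 8: heading 338 -> 346
RT 120: heading 346 -> 226
PU: pen up
LT 180: heading 226 -> 46
FD 14: (2,0) -> (11.725,10.071) [heading=46, move]
LT 180: heading 46 -> 226
BK 6: (11.725,10.071) -> (15.893,14.387) [heading=226, move]
FD 8: (15.893,14.387) -> (10.336,8.632) [heading=226, move]
Final: pos=(10.336,8.632), heading=226, 1 segment(s) drawn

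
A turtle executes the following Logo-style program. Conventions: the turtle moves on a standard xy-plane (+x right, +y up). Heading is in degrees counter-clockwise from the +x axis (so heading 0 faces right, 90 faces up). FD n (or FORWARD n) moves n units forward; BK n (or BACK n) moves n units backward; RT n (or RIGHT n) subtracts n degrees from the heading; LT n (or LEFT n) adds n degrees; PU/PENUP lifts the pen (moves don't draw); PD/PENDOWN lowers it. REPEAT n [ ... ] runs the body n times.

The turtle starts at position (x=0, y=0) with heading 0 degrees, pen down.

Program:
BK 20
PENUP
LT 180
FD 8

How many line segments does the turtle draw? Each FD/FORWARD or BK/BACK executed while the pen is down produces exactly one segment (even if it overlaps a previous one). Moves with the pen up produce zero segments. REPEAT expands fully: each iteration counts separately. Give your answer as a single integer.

Executing turtle program step by step:
Start: pos=(0,0), heading=0, pen down
BK 20: (0,0) -> (-20,0) [heading=0, draw]
PU: pen up
LT 180: heading 0 -> 180
FD 8: (-20,0) -> (-28,0) [heading=180, move]
Final: pos=(-28,0), heading=180, 1 segment(s) drawn
Segments drawn: 1

Answer: 1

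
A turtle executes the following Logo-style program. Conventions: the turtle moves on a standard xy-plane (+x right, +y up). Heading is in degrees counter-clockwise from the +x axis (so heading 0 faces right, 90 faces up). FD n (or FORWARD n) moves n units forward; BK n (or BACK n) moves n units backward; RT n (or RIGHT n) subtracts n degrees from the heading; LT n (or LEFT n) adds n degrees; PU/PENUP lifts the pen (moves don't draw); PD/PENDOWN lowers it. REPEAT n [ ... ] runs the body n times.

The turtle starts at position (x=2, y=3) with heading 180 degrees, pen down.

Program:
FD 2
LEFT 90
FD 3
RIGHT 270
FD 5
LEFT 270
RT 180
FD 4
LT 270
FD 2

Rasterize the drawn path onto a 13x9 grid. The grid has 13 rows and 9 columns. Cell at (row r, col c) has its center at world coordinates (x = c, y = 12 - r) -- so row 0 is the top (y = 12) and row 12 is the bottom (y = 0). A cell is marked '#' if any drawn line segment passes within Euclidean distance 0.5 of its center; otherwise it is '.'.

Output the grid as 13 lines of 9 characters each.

Answer: .........
.........
.........
.........
.........
.........
.........
.........
.....###.
###..#...
#....#...
#....#...
######...

Derivation:
Segment 0: (2,3) -> (0,3)
Segment 1: (0,3) -> (-0,0)
Segment 2: (-0,0) -> (5,0)
Segment 3: (5,0) -> (5,4)
Segment 4: (5,4) -> (7,4)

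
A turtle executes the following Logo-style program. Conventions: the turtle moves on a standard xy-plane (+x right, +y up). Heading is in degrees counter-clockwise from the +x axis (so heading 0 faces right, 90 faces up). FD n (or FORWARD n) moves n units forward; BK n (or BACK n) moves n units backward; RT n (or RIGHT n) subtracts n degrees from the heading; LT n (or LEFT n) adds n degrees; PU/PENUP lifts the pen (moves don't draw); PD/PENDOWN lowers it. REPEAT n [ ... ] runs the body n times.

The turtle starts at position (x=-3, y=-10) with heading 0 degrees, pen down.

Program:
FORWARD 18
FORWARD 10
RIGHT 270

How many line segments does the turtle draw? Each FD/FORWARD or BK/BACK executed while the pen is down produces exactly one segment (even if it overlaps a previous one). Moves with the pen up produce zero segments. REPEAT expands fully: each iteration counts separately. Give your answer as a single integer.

Executing turtle program step by step:
Start: pos=(-3,-10), heading=0, pen down
FD 18: (-3,-10) -> (15,-10) [heading=0, draw]
FD 10: (15,-10) -> (25,-10) [heading=0, draw]
RT 270: heading 0 -> 90
Final: pos=(25,-10), heading=90, 2 segment(s) drawn
Segments drawn: 2

Answer: 2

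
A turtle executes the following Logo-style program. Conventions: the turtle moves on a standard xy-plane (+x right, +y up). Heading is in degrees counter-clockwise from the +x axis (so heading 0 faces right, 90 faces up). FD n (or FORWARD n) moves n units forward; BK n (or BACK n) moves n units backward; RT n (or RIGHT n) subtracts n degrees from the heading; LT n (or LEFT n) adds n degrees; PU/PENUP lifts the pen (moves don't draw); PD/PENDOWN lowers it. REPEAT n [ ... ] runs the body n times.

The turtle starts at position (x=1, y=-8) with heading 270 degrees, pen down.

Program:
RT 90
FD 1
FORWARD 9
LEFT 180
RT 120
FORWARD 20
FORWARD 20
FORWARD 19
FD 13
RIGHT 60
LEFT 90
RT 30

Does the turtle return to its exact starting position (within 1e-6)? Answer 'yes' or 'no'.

Answer: no

Derivation:
Executing turtle program step by step:
Start: pos=(1,-8), heading=270, pen down
RT 90: heading 270 -> 180
FD 1: (1,-8) -> (0,-8) [heading=180, draw]
FD 9: (0,-8) -> (-9,-8) [heading=180, draw]
LT 180: heading 180 -> 0
RT 120: heading 0 -> 240
FD 20: (-9,-8) -> (-19,-25.321) [heading=240, draw]
FD 20: (-19,-25.321) -> (-29,-42.641) [heading=240, draw]
FD 19: (-29,-42.641) -> (-38.5,-59.095) [heading=240, draw]
FD 13: (-38.5,-59.095) -> (-45,-70.354) [heading=240, draw]
RT 60: heading 240 -> 180
LT 90: heading 180 -> 270
RT 30: heading 270 -> 240
Final: pos=(-45,-70.354), heading=240, 6 segment(s) drawn

Start position: (1, -8)
Final position: (-45, -70.354)
Distance = 77.485; >= 1e-6 -> NOT closed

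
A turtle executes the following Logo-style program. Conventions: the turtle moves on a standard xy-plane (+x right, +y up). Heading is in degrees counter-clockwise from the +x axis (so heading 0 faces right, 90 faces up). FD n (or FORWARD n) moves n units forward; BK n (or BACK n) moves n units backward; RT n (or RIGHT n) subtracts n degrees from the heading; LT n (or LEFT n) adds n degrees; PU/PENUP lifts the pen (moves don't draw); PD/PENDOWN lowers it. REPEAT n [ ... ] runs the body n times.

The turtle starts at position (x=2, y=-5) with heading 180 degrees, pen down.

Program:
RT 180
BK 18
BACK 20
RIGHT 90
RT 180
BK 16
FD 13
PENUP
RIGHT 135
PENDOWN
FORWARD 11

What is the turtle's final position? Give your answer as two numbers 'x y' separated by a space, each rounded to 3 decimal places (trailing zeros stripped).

Answer: -28.222 -15.778

Derivation:
Executing turtle program step by step:
Start: pos=(2,-5), heading=180, pen down
RT 180: heading 180 -> 0
BK 18: (2,-5) -> (-16,-5) [heading=0, draw]
BK 20: (-16,-5) -> (-36,-5) [heading=0, draw]
RT 90: heading 0 -> 270
RT 180: heading 270 -> 90
BK 16: (-36,-5) -> (-36,-21) [heading=90, draw]
FD 13: (-36,-21) -> (-36,-8) [heading=90, draw]
PU: pen up
RT 135: heading 90 -> 315
PD: pen down
FD 11: (-36,-8) -> (-28.222,-15.778) [heading=315, draw]
Final: pos=(-28.222,-15.778), heading=315, 5 segment(s) drawn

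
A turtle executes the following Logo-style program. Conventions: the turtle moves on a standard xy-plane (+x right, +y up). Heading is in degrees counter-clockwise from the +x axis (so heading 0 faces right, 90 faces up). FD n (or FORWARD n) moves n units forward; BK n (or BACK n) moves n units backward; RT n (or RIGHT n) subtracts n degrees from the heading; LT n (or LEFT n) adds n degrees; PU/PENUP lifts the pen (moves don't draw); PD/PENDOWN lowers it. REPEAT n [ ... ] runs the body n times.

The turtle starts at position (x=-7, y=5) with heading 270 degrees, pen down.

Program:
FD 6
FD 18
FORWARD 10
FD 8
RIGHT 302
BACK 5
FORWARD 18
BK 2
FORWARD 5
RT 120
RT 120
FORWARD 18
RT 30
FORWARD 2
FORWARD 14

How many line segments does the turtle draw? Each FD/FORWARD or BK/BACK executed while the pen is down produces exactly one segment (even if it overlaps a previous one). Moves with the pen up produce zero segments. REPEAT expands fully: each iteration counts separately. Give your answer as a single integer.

Answer: 11

Derivation:
Executing turtle program step by step:
Start: pos=(-7,5), heading=270, pen down
FD 6: (-7,5) -> (-7,-1) [heading=270, draw]
FD 18: (-7,-1) -> (-7,-19) [heading=270, draw]
FD 10: (-7,-19) -> (-7,-29) [heading=270, draw]
FD 8: (-7,-29) -> (-7,-37) [heading=270, draw]
RT 302: heading 270 -> 328
BK 5: (-7,-37) -> (-11.24,-34.35) [heading=328, draw]
FD 18: (-11.24,-34.35) -> (4.025,-43.889) [heading=328, draw]
BK 2: (4.025,-43.889) -> (2.329,-42.829) [heading=328, draw]
FD 5: (2.329,-42.829) -> (6.569,-45.479) [heading=328, draw]
RT 120: heading 328 -> 208
RT 120: heading 208 -> 88
FD 18: (6.569,-45.479) -> (7.197,-27.49) [heading=88, draw]
RT 30: heading 88 -> 58
FD 2: (7.197,-27.49) -> (8.257,-25.794) [heading=58, draw]
FD 14: (8.257,-25.794) -> (15.676,-13.921) [heading=58, draw]
Final: pos=(15.676,-13.921), heading=58, 11 segment(s) drawn
Segments drawn: 11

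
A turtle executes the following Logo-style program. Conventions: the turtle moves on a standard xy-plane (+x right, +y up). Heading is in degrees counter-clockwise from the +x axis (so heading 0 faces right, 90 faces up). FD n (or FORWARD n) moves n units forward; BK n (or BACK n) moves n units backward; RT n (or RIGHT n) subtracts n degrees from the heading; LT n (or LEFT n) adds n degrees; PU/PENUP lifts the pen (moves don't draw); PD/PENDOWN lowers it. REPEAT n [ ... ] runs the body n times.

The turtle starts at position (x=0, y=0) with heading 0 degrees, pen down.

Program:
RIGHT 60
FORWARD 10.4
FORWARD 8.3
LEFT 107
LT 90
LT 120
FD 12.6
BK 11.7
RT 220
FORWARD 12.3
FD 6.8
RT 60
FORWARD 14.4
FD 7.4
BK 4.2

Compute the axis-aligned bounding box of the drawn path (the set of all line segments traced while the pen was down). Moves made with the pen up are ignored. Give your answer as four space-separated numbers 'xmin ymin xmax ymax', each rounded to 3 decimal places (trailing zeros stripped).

Answer: 0 -28.472 44.468 0

Derivation:
Executing turtle program step by step:
Start: pos=(0,0), heading=0, pen down
RT 60: heading 0 -> 300
FD 10.4: (0,0) -> (5.2,-9.007) [heading=300, draw]
FD 8.3: (5.2,-9.007) -> (9.35,-16.195) [heading=300, draw]
LT 107: heading 300 -> 47
LT 90: heading 47 -> 137
LT 120: heading 137 -> 257
FD 12.6: (9.35,-16.195) -> (6.516,-28.472) [heading=257, draw]
BK 11.7: (6.516,-28.472) -> (9.148,-17.072) [heading=257, draw]
RT 220: heading 257 -> 37
FD 12.3: (9.148,-17.072) -> (18.971,-9.669) [heading=37, draw]
FD 6.8: (18.971,-9.669) -> (24.401,-5.577) [heading=37, draw]
RT 60: heading 37 -> 337
FD 14.4: (24.401,-5.577) -> (37.657,-11.203) [heading=337, draw]
FD 7.4: (37.657,-11.203) -> (44.468,-14.095) [heading=337, draw]
BK 4.2: (44.468,-14.095) -> (40.602,-12.454) [heading=337, draw]
Final: pos=(40.602,-12.454), heading=337, 9 segment(s) drawn

Segment endpoints: x in {0, 5.2, 6.516, 9.148, 9.35, 18.971, 24.401, 37.657, 40.602, 44.468}, y in {-28.472, -17.072, -16.195, -14.095, -12.454, -11.203, -9.669, -9.007, -5.577, 0}
xmin=0, ymin=-28.472, xmax=44.468, ymax=0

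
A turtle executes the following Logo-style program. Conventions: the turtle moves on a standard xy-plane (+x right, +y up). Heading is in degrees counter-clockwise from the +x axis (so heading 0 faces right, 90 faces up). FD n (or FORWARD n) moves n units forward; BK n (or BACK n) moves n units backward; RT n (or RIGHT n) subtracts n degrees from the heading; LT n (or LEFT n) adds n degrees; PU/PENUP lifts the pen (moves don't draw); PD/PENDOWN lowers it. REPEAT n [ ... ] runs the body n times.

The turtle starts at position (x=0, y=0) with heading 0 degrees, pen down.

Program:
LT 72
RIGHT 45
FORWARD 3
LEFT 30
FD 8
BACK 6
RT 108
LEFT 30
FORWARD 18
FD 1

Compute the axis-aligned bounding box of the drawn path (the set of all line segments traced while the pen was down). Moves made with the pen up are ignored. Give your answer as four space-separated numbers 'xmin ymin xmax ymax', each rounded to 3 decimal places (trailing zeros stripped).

Answer: 0 -3.77 21.5 8.071

Derivation:
Executing turtle program step by step:
Start: pos=(0,0), heading=0, pen down
LT 72: heading 0 -> 72
RT 45: heading 72 -> 27
FD 3: (0,0) -> (2.673,1.362) [heading=27, draw]
LT 30: heading 27 -> 57
FD 8: (2.673,1.362) -> (7.03,8.071) [heading=57, draw]
BK 6: (7.03,8.071) -> (3.762,3.039) [heading=57, draw]
RT 108: heading 57 -> 309
LT 30: heading 309 -> 339
FD 18: (3.762,3.039) -> (20.567,-3.411) [heading=339, draw]
FD 1: (20.567,-3.411) -> (21.5,-3.77) [heading=339, draw]
Final: pos=(21.5,-3.77), heading=339, 5 segment(s) drawn

Segment endpoints: x in {0, 2.673, 3.762, 7.03, 20.567, 21.5}, y in {-3.77, -3.411, 0, 1.362, 3.039, 8.071}
xmin=0, ymin=-3.77, xmax=21.5, ymax=8.071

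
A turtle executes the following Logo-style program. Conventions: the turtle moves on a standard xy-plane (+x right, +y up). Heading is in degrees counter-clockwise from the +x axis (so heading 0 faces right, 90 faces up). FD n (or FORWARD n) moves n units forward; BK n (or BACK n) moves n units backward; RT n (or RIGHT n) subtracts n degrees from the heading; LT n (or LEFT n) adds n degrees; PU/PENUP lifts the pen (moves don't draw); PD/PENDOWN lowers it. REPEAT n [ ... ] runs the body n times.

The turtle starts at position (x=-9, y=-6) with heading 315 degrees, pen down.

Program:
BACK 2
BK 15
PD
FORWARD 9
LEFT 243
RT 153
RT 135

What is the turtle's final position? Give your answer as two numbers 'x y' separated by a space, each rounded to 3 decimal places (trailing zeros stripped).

Executing turtle program step by step:
Start: pos=(-9,-6), heading=315, pen down
BK 2: (-9,-6) -> (-10.414,-4.586) [heading=315, draw]
BK 15: (-10.414,-4.586) -> (-21.021,6.021) [heading=315, draw]
PD: pen down
FD 9: (-21.021,6.021) -> (-14.657,-0.343) [heading=315, draw]
LT 243: heading 315 -> 198
RT 153: heading 198 -> 45
RT 135: heading 45 -> 270
Final: pos=(-14.657,-0.343), heading=270, 3 segment(s) drawn

Answer: -14.657 -0.343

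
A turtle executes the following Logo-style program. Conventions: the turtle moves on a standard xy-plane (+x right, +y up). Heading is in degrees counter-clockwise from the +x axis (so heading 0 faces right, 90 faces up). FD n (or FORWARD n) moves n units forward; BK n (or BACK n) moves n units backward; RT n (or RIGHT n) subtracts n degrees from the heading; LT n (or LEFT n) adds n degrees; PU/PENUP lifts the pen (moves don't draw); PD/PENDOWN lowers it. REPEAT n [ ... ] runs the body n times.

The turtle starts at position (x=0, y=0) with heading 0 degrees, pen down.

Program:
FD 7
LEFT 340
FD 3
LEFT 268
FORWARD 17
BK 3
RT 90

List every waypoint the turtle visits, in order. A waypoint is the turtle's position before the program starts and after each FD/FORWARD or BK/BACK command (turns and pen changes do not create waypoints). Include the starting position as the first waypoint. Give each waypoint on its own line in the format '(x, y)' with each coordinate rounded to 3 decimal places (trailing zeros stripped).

Executing turtle program step by step:
Start: pos=(0,0), heading=0, pen down
FD 7: (0,0) -> (7,0) [heading=0, draw]
LT 340: heading 0 -> 340
FD 3: (7,0) -> (9.819,-1.026) [heading=340, draw]
LT 268: heading 340 -> 248
FD 17: (9.819,-1.026) -> (3.451,-16.788) [heading=248, draw]
BK 3: (3.451,-16.788) -> (4.575,-14.007) [heading=248, draw]
RT 90: heading 248 -> 158
Final: pos=(4.575,-14.007), heading=158, 4 segment(s) drawn
Waypoints (5 total):
(0, 0)
(7, 0)
(9.819, -1.026)
(3.451, -16.788)
(4.575, -14.007)

Answer: (0, 0)
(7, 0)
(9.819, -1.026)
(3.451, -16.788)
(4.575, -14.007)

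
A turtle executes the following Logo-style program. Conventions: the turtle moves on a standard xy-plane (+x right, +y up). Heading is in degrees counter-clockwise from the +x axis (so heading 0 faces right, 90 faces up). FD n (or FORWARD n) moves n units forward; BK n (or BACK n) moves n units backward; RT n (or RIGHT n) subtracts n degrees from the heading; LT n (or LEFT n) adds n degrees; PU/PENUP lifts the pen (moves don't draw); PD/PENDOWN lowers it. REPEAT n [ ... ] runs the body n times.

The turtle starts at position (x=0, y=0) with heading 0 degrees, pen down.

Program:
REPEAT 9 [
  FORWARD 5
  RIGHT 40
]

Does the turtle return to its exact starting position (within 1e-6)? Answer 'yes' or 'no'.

Executing turtle program step by step:
Start: pos=(0,0), heading=0, pen down
REPEAT 9 [
  -- iteration 1/9 --
  FD 5: (0,0) -> (5,0) [heading=0, draw]
  RT 40: heading 0 -> 320
  -- iteration 2/9 --
  FD 5: (5,0) -> (8.83,-3.214) [heading=320, draw]
  RT 40: heading 320 -> 280
  -- iteration 3/9 --
  FD 5: (8.83,-3.214) -> (9.698,-8.138) [heading=280, draw]
  RT 40: heading 280 -> 240
  -- iteration 4/9 --
  FD 5: (9.698,-8.138) -> (7.198,-12.468) [heading=240, draw]
  RT 40: heading 240 -> 200
  -- iteration 5/9 --
  FD 5: (7.198,-12.468) -> (2.5,-14.178) [heading=200, draw]
  RT 40: heading 200 -> 160
  -- iteration 6/9 --
  FD 5: (2.5,-14.178) -> (-2.198,-12.468) [heading=160, draw]
  RT 40: heading 160 -> 120
  -- iteration 7/9 --
  FD 5: (-2.198,-12.468) -> (-4.698,-8.138) [heading=120, draw]
  RT 40: heading 120 -> 80
  -- iteration 8/9 --
  FD 5: (-4.698,-8.138) -> (-3.83,-3.214) [heading=80, draw]
  RT 40: heading 80 -> 40
  -- iteration 9/9 --
  FD 5: (-3.83,-3.214) -> (0,0) [heading=40, draw]
  RT 40: heading 40 -> 0
]
Final: pos=(0,0), heading=0, 9 segment(s) drawn

Start position: (0, 0)
Final position: (0, 0)
Distance = 0; < 1e-6 -> CLOSED

Answer: yes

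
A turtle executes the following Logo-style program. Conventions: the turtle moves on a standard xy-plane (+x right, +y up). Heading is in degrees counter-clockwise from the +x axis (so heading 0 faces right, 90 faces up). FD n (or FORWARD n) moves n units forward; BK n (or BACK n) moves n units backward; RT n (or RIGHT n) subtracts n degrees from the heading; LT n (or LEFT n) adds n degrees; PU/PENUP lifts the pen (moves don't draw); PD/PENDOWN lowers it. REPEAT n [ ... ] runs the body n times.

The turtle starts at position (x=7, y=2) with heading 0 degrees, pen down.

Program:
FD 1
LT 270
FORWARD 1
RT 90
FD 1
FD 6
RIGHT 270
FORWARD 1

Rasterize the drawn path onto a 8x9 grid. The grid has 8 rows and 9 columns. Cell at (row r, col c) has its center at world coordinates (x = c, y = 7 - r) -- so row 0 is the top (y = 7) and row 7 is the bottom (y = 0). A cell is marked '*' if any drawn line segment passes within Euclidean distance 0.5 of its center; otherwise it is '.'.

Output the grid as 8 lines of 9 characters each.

Segment 0: (7,2) -> (8,2)
Segment 1: (8,2) -> (8,1)
Segment 2: (8,1) -> (7,1)
Segment 3: (7,1) -> (1,1)
Segment 4: (1,1) -> (1,0)

Answer: .........
.........
.........
.........
.........
.......**
.********
.*.......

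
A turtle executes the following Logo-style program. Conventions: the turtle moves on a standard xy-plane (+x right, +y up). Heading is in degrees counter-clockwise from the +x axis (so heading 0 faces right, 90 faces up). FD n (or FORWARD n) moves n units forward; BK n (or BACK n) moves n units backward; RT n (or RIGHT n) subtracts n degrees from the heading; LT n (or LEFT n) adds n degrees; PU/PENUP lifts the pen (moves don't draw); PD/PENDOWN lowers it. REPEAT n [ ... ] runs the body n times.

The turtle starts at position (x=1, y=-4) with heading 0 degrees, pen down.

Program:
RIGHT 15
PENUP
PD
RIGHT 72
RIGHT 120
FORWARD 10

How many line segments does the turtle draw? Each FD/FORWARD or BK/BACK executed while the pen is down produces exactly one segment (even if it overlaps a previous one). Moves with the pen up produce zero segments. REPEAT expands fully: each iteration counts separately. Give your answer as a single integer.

Answer: 1

Derivation:
Executing turtle program step by step:
Start: pos=(1,-4), heading=0, pen down
RT 15: heading 0 -> 345
PU: pen up
PD: pen down
RT 72: heading 345 -> 273
RT 120: heading 273 -> 153
FD 10: (1,-4) -> (-7.91,0.54) [heading=153, draw]
Final: pos=(-7.91,0.54), heading=153, 1 segment(s) drawn
Segments drawn: 1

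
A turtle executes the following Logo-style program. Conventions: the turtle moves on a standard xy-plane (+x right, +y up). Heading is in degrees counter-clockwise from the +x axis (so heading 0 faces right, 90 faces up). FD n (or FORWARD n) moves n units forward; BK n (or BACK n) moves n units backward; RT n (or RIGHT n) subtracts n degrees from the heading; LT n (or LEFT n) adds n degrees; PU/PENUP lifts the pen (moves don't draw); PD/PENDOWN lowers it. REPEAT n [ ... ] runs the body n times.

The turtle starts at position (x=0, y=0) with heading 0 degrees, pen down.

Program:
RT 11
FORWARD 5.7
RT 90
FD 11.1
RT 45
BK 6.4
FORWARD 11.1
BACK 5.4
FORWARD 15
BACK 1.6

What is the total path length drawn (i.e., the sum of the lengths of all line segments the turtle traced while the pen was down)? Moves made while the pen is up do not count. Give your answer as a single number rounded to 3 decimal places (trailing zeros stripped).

Executing turtle program step by step:
Start: pos=(0,0), heading=0, pen down
RT 11: heading 0 -> 349
FD 5.7: (0,0) -> (5.595,-1.088) [heading=349, draw]
RT 90: heading 349 -> 259
FD 11.1: (5.595,-1.088) -> (3.477,-11.984) [heading=259, draw]
RT 45: heading 259 -> 214
BK 6.4: (3.477,-11.984) -> (8.783,-8.405) [heading=214, draw]
FD 11.1: (8.783,-8.405) -> (-0.419,-14.612) [heading=214, draw]
BK 5.4: (-0.419,-14.612) -> (4.058,-11.592) [heading=214, draw]
FD 15: (4.058,-11.592) -> (-8.378,-19.98) [heading=214, draw]
BK 1.6: (-8.378,-19.98) -> (-7.051,-19.085) [heading=214, draw]
Final: pos=(-7.051,-19.085), heading=214, 7 segment(s) drawn

Segment lengths:
  seg 1: (0,0) -> (5.595,-1.088), length = 5.7
  seg 2: (5.595,-1.088) -> (3.477,-11.984), length = 11.1
  seg 3: (3.477,-11.984) -> (8.783,-8.405), length = 6.4
  seg 4: (8.783,-8.405) -> (-0.419,-14.612), length = 11.1
  seg 5: (-0.419,-14.612) -> (4.058,-11.592), length = 5.4
  seg 6: (4.058,-11.592) -> (-8.378,-19.98), length = 15
  seg 7: (-8.378,-19.98) -> (-7.051,-19.085), length = 1.6
Total = 56.3

Answer: 56.3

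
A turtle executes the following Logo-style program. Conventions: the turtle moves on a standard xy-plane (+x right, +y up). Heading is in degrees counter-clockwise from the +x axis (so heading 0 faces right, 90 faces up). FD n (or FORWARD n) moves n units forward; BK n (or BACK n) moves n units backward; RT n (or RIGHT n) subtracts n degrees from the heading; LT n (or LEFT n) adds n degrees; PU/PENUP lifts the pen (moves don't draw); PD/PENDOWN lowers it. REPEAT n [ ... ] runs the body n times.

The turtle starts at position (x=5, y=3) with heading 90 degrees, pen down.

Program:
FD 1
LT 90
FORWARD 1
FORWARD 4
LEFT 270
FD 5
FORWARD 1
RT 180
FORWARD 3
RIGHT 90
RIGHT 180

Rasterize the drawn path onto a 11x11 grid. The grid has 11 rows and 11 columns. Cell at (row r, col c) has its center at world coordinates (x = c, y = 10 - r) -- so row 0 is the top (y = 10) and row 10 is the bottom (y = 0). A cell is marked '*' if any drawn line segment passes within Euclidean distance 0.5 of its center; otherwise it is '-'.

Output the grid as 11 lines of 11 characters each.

Answer: *----------
*----------
*----------
*----------
*----------
*----------
******-----
-----*-----
-----------
-----------
-----------

Derivation:
Segment 0: (5,3) -> (5,4)
Segment 1: (5,4) -> (4,4)
Segment 2: (4,4) -> (0,4)
Segment 3: (0,4) -> (0,9)
Segment 4: (0,9) -> (0,10)
Segment 5: (0,10) -> (0,7)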